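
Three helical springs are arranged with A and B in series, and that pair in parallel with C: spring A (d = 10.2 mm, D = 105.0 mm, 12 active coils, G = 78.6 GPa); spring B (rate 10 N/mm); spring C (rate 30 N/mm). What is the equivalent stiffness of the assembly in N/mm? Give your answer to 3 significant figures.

34.3 N/mm

k_A = Gd⁴/(8D³N_a) = (78.6×10³)(10.2⁴)/(8·105.0³·12) = 7.6557 N/mm
Springs A,B series: k_AB = 1/(1/7.6557+1/10) = 4.3361 N/mm; parallel with C: k_eq = 4.3361+30 = 34.336 N/mm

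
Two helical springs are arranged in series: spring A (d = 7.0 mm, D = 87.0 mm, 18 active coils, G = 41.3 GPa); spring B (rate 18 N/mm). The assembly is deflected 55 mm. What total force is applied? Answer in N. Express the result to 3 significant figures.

54.4 N

k_A = Gd⁴/(8D³N_a) = (41.3×10³)(7.0⁴)/(8·87.0³·18) = 1.0457 N/mm
Series: 1/k_eq = 1/1.0457 + 1/18 = 1.0118; k_eq = 0.98832 N/mm
F = k_eq·δ = 0.98832·55 = 54.357 N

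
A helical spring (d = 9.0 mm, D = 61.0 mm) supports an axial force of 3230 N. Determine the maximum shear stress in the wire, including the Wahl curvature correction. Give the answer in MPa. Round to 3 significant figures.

840 MPa

Spring index C = D/d = 61.0/9.0 = 6.7778
K_W = (4C−1)/(4C−4) + 0.615/C = 26.111/23.111 + 0.0907 = 1.2205
τ₀ = 8FD/(πd³) = 8·3230·61.0/(π·9.0³) = 1.57624e+06/2290.2 = 688.25 MPa
τ_max = K·τ₀ = 1.2205 × 688.25 = 840.04 MPa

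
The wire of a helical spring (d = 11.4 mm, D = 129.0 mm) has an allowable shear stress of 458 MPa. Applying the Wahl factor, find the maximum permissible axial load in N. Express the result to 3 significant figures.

C = D/d = 129.0/11.4 = 11.3158
K_W = (4C−1)/(4C−4) + 0.615/C = 44.263/41.263 + 0.0543 = 1.1271
τ_max = K·8FD/(πd³) → F_max = τ_allow·πd³/(8DK)
F_max = 458·π·11.4³/(8·129.0·1.1271) = 2.1317e+06/1163.1 = 1832.8 N

1830 N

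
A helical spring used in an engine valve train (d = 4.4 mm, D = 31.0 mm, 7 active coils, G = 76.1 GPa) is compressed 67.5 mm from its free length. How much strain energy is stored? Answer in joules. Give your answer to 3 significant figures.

k = Gd⁴/(8D³N_a) = (76.1×10³)(4.4⁴)/(8·31.0³·7) = 17.097 N/mm
U = ½kδ² = 0.5 × 17.097 × 67.5² = 38949 N·mm = 38.949 J

38.9 J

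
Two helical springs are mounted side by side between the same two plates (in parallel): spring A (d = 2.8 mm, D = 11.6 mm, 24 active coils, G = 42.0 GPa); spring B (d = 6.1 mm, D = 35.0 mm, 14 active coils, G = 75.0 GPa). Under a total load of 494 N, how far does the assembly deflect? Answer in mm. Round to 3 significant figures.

16.3 mm

k_A = Gd⁴/(8D³N_a) = (42.0×10³)(2.8⁴)/(8·11.6³·24) = 8.614 N/mm
k_B = Gd⁴/(8D³N_a) = (75.0×10³)(6.1⁴)/(8·35.0³·14) = 21.625 N/mm
Parallel: k_eq = 8.614 + 21.625 = 30.239 N/mm
δ = F/k_eq = 494/30.239 = 16.336 mm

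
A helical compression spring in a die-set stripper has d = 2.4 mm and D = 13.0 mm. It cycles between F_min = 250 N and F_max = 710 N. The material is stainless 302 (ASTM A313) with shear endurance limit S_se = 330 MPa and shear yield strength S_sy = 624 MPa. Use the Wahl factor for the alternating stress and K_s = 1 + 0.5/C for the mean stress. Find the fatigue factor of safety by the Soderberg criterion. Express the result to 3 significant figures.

0.241

C = D/d = 13.0/2.4 = 5.4167; K_W = (4C−1)/(4C−4)+0.615/C = 1.2833; K_s = 1+0.5/C = 1.0923
F_a = (F_max−F_min)/2 = 230 N; F_m = (F_max+F_min)/2 = 480 N
τ_a = K_W·8F_aD/(πd³) = 1.2833 × 550.78 = 706.84 MPa
τ_m = K_s·8F_mD/(πd³) = 1.0923 × 1149.5 = 1255.6 MPa
Soderberg: 1/n_f = τ_a/S_se + τ_m/S_sy = 706.84/330 + 1255.6/624 = 2.14195 + 2.01211 = 4.1541
n_f = 1/4.1541 = 0.2407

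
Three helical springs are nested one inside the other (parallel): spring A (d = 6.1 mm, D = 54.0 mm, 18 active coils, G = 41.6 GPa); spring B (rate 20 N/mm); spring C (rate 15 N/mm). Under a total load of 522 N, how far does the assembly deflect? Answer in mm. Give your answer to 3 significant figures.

k_A = Gd⁴/(8D³N_a) = (41.6×10³)(6.1⁴)/(8·54.0³·18) = 2.5402 N/mm
Parallel: k_eq = 2.5402 + 20 + 15 = 37.54 N/mm
δ = F/k_eq = 522/37.54 = 13.905 mm

13.9 mm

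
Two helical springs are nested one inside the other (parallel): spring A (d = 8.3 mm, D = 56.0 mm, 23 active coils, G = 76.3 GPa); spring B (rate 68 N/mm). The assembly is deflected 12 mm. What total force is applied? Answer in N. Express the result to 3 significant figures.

950 N

k_A = Gd⁴/(8D³N_a) = (76.3×10³)(8.3⁴)/(8·56.0³·23) = 11.206 N/mm
Parallel: k_eq = 11.206 + 68 = 79.206 N/mm
F = k_eq·δ = 79.206·12 = 950.47 N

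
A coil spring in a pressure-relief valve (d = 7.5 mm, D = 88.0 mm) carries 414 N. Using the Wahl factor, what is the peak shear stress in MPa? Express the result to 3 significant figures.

Spring index C = D/d = 88.0/7.5 = 11.7333
K_W = (4C−1)/(4C−4) + 0.615/C = 45.933/42.933 + 0.0524 = 1.1223
τ₀ = 8FD/(πd³) = 8·414·88.0/(π·7.5³) = 291456/1325.4 = 219.91 MPa
τ_max = K·τ₀ = 1.1223 × 219.91 = 246.8 MPa

247 MPa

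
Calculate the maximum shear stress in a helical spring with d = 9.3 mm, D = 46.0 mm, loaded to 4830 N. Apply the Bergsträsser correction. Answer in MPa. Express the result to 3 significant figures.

Spring index C = D/d = 46.0/9.3 = 4.9462
K_B = (4C+2)/(4C−3) = 21.785/16.785 = 1.2979
τ₀ = 8FD/(πd³) = 8·4830·46.0/(π·9.3³) = 1.77744e+06/2527 = 703.39 MPa
τ_max = K·τ₀ = 1.2979 × 703.39 = 912.92 MPa

913 MPa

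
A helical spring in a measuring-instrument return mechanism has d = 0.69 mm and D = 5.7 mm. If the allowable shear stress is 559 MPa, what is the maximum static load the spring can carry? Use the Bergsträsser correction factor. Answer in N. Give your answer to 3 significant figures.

C = D/d = 5.7/0.69 = 8.2609
K_B = (4C+2)/(4C−3) = 35.043/30.043 = 1.1664
τ_max = K·8FD/(πd³) → F_max = τ_allow·πd³/(8DK)
F_max = 559·π·0.69³/(8·5.7·1.1664) = 576.91/53.189 = 10.846 N

10.8 N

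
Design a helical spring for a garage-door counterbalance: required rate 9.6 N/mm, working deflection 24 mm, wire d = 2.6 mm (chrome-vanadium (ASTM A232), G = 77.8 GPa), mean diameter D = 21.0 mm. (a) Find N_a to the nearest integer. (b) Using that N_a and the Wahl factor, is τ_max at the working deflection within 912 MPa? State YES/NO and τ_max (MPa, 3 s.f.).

(a) 5 coils; (b) YES, τ_max = 828 MPa

N_a = Gd⁴/(8D³k) = (77.8×10³)(2.6⁴)/(8·21.0³·9.6) = 4.999 → N_a = 5
Actual rate k = Gd⁴/(8D³·5) = 9.5974 N/mm
Working load F = kδ = 9.5974·24 = 230.34 N
C = 21.0/2.6 = 8.0769; K_W = (4C−1)/(4C−4)+0.615/C = 1.1821
τ_max = K_W·8FD/(πd³) = 1.1821·700.82 = 828.45 MPa
τ_max ≤ 912 MPa → acceptable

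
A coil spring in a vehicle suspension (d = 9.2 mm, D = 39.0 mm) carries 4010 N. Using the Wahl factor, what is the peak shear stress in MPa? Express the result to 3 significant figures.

704 MPa

Spring index C = D/d = 39.0/9.2 = 4.2391
K_W = (4C−1)/(4C−4) + 0.615/C = 15.957/12.957 + 0.1451 = 1.3766
τ₀ = 8FD/(πd³) = 8·4010·39.0/(π·9.2³) = 1.25112e+06/2446.3 = 511.43 MPa
τ_max = K·τ₀ = 1.3766 × 511.43 = 704.04 MPa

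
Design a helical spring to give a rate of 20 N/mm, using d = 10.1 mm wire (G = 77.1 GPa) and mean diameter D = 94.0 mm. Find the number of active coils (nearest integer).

6

N_a = Gd⁴/(8D³k) = (77.1×10³ × 10.1⁴)/(8 × 94.0³ × 20)
    = 8.02306e+08 / 1.32893e+08 = 6.037 → 6 coils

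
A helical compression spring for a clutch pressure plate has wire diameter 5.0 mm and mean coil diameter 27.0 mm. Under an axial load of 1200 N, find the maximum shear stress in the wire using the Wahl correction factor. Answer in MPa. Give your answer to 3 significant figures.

848 MPa

Spring index C = D/d = 27.0/5.0 = 5.4000
K_W = (4C−1)/(4C−4) + 0.615/C = 20.600/17.600 + 0.1139 = 1.2843
τ₀ = 8FD/(πd³) = 8·1200·27.0/(π·5.0³) = 259200/392.7 = 660.05 MPa
τ_max = K·τ₀ = 1.2843 × 660.05 = 847.73 MPa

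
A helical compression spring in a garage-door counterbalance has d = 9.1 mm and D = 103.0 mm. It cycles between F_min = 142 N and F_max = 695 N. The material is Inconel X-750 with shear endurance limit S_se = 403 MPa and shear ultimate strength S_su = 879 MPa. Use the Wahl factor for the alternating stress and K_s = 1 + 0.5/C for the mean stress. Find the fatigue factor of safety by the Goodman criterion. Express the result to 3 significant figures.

C = D/d = 103.0/9.1 = 11.3187; K_W = (4C−1)/(4C−4)+0.615/C = 1.1270; K_s = 1+0.5/C = 1.0442
F_a = (F_max−F_min)/2 = 276.5 N; F_m = (F_max+F_min)/2 = 418.5 N
τ_a = K_W·8F_aD/(πd³) = 1.1270 × 96.238 = 108.46 MPa
τ_m = K_s·8F_mD/(πd³) = 1.0442 × 145.66 = 152.1 MPa
Goodman: 1/n_f = τ_a/S_se + τ_m/S_su = 108.46/403 + 152.1/879 = 0.26914 + 0.17303 = 0.44217
n_f = 1/0.44217 = 2.262

2.26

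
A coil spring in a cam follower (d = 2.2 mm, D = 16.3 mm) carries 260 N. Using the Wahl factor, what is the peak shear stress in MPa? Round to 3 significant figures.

Spring index C = D/d = 16.3/2.2 = 7.4091
K_W = (4C−1)/(4C−4) + 0.615/C = 28.636/25.636 + 0.0830 = 1.2000
τ₀ = 8FD/(πd³) = 8·260·16.3/(π·2.2³) = 33904/33.452 = 1013.5 MPa
τ_max = K·τ₀ = 1.2000 × 1013.5 = 1216.3 MPa

1220 MPa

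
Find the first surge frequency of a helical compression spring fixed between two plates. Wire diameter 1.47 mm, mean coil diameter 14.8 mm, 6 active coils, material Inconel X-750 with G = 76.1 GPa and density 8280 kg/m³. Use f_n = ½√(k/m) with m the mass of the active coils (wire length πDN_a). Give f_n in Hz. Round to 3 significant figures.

382 Hz

k = Gd⁴/(8D³N_a) = (76.1×10³)(1.47⁴)/(8·14.8³·6) = 2.2836 N/mm = 2283.6 N/m
Wire length L = πDN_a = π·14.8·6 = 278.97 mm
m = ρ·(πd²/4)·L = 8280 × 1.6972×10⁻⁶ m² × 0.27897 m = 0.0039203 kg
f_n = ½√(k/m) = 0.5·√(2283.6/0.0039203) = 0.5·√(5.8252e+05) = 381.61 Hz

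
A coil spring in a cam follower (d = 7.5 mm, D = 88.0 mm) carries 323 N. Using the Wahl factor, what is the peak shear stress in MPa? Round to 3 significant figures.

Spring index C = D/d = 88.0/7.5 = 11.7333
K_W = (4C−1)/(4C−4) + 0.615/C = 45.933/42.933 + 0.0524 = 1.1223
τ₀ = 8FD/(πd³) = 8·323·88.0/(π·7.5³) = 227392/1325.4 = 171.57 MPa
τ_max = K·τ₀ = 1.1223 × 171.57 = 192.55 MPa

193 MPa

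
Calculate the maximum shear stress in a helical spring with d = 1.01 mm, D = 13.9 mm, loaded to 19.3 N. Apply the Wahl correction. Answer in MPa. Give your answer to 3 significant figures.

732 MPa

Spring index C = D/d = 13.9/1.01 = 13.7624
K_W = (4C−1)/(4C−4) + 0.615/C = 54.050/51.050 + 0.0447 = 1.1035
τ₀ = 8FD/(πd³) = 8·19.3·13.9/(π·1.01³) = 2146.16/3.2368 = 663.05 MPa
τ_max = K·τ₀ = 1.1035 × 663.05 = 731.65 MPa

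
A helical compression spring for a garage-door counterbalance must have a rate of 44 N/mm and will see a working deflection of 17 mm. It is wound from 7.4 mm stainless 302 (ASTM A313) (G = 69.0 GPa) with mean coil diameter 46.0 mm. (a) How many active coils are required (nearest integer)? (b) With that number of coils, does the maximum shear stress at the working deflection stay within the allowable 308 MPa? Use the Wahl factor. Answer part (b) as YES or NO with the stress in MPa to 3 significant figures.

N_a = Gd⁴/(8D³k) = (69.0×10³)(7.4⁴)/(8·46.0³·44) = 6.039 → N_a = 6
Actual rate k = Gd⁴/(8D³·6) = 44.285 N/mm
Working load F = kδ = 44.285·17 = 752.85 N
C = 46.0/7.4 = 6.2162; K_W = (4C−1)/(4C−4)+0.615/C = 1.2427
τ_max = K_W·8FD/(πd³) = 1.2427·217.63 = 270.45 MPa
τ_max ≤ 308 MPa → acceptable

(a) 6 coils; (b) YES, τ_max = 270 MPa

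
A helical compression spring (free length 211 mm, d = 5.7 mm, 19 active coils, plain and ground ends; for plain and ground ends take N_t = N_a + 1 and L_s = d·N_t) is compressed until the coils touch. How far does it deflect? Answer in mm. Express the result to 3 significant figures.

N_t = 20; L_s = 5.7·20 = 114 mm
δ_solid = L₀ − L_s = 211 − 114 = 97 mm

97.0 mm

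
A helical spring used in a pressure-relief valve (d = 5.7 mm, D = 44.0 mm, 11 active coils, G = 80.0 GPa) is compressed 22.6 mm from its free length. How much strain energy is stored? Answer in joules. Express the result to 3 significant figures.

2.88 J

k = Gd⁴/(8D³N_a) = (80.0×10³)(5.7⁴)/(8·44.0³·11) = 11.265 N/mm
U = ½kδ² = 0.5 × 11.265 × 22.6² = 2877 N·mm = 2.877 J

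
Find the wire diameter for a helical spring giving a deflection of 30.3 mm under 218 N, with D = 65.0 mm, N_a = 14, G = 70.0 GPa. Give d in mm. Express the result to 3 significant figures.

7.50 mm

Required rate k = F/δ = 218/30.3 = 7.1947 N/mm
d = (8D³N_a·k / G)^(1/4) = (8·65.0³·14·7.1947 / (70.0×10³))^0.25
  = (3161.4)^0.25 = 7.4984 mm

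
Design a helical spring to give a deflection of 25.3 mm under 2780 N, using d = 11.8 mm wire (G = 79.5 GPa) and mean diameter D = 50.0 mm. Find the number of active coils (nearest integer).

14

Required rate k = F/δ = 2780/25.3 = 109.88 N/mm
N_a = Gd⁴/(8D³k) = (79.5×10³ × 11.8⁴)/(8 × 50.0³ × 109.88)
    = 1.54133e+09 / 1.09881e+08 = 14.03 → 14 coils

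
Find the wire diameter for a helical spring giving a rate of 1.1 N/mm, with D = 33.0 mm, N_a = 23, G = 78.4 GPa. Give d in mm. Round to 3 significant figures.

d = (8D³N_a·k / G)^(1/4) = (8·33.0³·23·1.1 / (78.4×10³))^0.25
  = (92.776)^0.25 = 3.1036 mm

3.10 mm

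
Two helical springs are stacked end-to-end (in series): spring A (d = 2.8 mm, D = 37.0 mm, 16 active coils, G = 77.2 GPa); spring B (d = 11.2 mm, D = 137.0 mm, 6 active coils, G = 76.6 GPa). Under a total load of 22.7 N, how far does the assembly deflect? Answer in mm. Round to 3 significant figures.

k_A = Gd⁴/(8D³N_a) = (77.2×10³)(2.8⁴)/(8·37.0³·16) = 0.73187 N/mm
k_B = Gd⁴/(8D³N_a) = (76.6×10³)(11.2⁴)/(8·137.0³·6) = 9.7656 N/mm
Series: 1/k_eq = 1/0.73187 + 1/9.7656 = 1.4688; k_eq = 0.68085 N/mm
δ = F/k_eq = 22.7/0.68085 = 33.341 mm

33.3 mm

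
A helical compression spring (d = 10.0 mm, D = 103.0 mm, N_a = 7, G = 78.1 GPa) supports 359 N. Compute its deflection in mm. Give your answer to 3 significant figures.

k = Gd⁴/(8D³N_a) = (78.1×10³)(10.0⁴)/(8·103.0³·7) = 12.763 N/mm
δ = F/k = 359 / 12.763 = 28.128 mm

28.1 mm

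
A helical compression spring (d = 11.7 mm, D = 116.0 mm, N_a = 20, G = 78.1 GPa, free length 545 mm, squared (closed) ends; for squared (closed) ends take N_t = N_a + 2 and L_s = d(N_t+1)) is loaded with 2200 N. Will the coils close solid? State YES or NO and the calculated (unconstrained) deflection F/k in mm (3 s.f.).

k = Gd⁴/(8D³N_a) = (78.1×10³)(11.7⁴)/(8·116.0³·20) = 5.86 N/mm
N_t = 22; L_s = 11.7·23 = 269.1 mm; δ_solid = L₀ − L_s = 545 − 269.1 = 275.9 mm
δ = F/k = 2200/5.86 = 375.42 mm
δ ≥ δ_solid → spring goes solid

YES, δ = 375 mm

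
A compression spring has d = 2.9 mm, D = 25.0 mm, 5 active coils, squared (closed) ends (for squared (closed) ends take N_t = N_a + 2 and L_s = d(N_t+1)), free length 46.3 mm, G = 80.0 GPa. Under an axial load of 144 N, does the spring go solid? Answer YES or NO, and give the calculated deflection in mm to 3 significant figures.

NO, δ = 15.9 mm

k = Gd⁴/(8D³N_a) = (80.0×10³)(2.9⁴)/(8·25.0³·5) = 9.0532 N/mm
N_t = 7; L_s = 2.9·8 = 23.2 mm; δ_solid = L₀ − L_s = 46.3 − 23.2 = 23.1 mm
δ = F/k = 144/9.0532 = 15.906 mm
δ < δ_solid → spring does not go solid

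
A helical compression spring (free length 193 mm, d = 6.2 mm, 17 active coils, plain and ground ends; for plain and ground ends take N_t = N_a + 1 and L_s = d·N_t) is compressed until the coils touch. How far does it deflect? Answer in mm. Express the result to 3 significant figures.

N_t = 18; L_s = 6.2·18 = 111.6 mm
δ_solid = L₀ − L_s = 193 − 111.6 = 81.4 mm

81.4 mm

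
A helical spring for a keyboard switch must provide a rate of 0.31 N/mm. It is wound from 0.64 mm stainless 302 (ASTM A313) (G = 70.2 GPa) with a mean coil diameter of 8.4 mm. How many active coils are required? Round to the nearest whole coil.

N_a = Gd⁴/(8D³k) = (70.2×10³ × 0.64⁴)/(8 × 8.4³ × 0.31)
    = 11777.6 / 1469.91 = 8.012 → 8 coils

8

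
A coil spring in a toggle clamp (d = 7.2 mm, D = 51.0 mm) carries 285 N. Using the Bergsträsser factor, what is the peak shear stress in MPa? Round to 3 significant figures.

Spring index C = D/d = 51.0/7.2 = 7.0833
K_B = (4C+2)/(4C−3) = 30.333/25.333 = 1.1974
τ₀ = 8FD/(πd³) = 8·285·51.0/(π·7.2³) = 116280/1172.6 = 99.165 MPa
τ_max = K·τ₀ = 1.1974 × 99.165 = 118.74 MPa

119 MPa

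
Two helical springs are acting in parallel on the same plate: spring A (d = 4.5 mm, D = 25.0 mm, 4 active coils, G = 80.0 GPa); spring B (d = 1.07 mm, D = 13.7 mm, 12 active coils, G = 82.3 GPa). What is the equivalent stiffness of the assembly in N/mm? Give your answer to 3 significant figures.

66.0 N/mm

k_A = Gd⁴/(8D³N_a) = (80.0×10³)(4.5⁴)/(8·25.0³·4) = 65.61 N/mm
k_B = Gd⁴/(8D³N_a) = (82.3×10³)(1.07⁴)/(8·13.7³·12) = 0.43702 N/mm
Parallel: k_eq = 65.61 + 0.43702 = 66.047 N/mm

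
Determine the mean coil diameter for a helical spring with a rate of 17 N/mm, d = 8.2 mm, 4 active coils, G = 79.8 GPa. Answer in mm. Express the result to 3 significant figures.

87.2 mm

D = (Gd⁴/(8N_a·k))^(1/3) = (79.8×10³·8.2⁴/(8·4·17))^(1/3)
  = (663223)^(1/3) = 87.2074 mm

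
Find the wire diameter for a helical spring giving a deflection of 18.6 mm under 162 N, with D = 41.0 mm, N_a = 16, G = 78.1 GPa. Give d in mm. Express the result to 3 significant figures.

5.60 mm

Required rate k = F/δ = 162/18.6 = 8.7097 N/mm
d = (8D³N_a·k / G)^(1/4) = (8·41.0³·16·8.7097 / (78.1×10³))^0.25
  = (983.81)^0.25 = 5.6005 mm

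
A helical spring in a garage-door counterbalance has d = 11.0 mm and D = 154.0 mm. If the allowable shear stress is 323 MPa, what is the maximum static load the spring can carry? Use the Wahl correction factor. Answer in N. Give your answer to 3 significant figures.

995 N

C = D/d = 154.0/11.0 = 14.0000
K_W = (4C−1)/(4C−4) + 0.615/C = 55.000/52.000 + 0.0439 = 1.1016
τ_max = K·8FD/(πd³) → F_max = τ_allow·πd³/(8DK)
F_max = 323·π·11.0³/(8·154.0·1.1016) = 1.3506e+06/1357.2 = 995.15 N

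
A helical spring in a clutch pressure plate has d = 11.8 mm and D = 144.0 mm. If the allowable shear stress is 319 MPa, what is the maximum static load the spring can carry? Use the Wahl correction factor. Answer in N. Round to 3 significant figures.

C = D/d = 144.0/11.8 = 12.2034
K_W = (4C−1)/(4C−4) + 0.615/C = 47.814/44.814 + 0.0504 = 1.1173
τ_max = K·8FD/(πd³) → F_max = τ_allow·πd³/(8DK)
F_max = 319·π·11.8³/(8·144.0·1.1173) = 1.6466e+06/1287.2 = 1279.2 N

1280 N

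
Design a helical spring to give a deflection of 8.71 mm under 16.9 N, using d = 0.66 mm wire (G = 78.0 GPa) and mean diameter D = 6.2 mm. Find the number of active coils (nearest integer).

4

Required rate k = F/δ = 16.9/8.71 = 1.9403 N/mm
N_a = Gd⁴/(8D³k) = (78.0×10³ × 0.66⁴)/(8 × 6.2³ × 1.9403)
    = 14800.3 / 3699.42 = 4.001 → 4 coils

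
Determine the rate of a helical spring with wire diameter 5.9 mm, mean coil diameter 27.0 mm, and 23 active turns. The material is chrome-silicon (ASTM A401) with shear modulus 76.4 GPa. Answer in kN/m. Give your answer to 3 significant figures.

25.6 kN/m

k = Gd⁴/(8D³N_a) = (76.4×10³ × 5.9⁴) / (8 × 27.0³ × 23)
  = 9.25766e+07 / 3.62167e+06 = 25.562 N/mm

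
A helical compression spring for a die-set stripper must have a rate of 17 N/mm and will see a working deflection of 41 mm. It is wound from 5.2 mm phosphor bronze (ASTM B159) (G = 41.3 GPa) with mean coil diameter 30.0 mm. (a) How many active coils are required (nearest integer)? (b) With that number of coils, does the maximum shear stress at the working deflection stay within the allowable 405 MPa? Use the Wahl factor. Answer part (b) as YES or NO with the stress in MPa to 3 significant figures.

N_a = Gd⁴/(8D³k) = (41.3×10³)(5.2⁴)/(8·30.0³·17) = 8.224 → N_a = 8
Actual rate k = Gd⁴/(8D³·8) = 17.475 N/mm
Working load F = kδ = 17.475·41 = 716.48 N
C = 30.0/5.2 = 5.7692; K_W = (4C−1)/(4C−4)+0.615/C = 1.2639
τ_max = K_W·8FD/(πd³) = 1.2639·389.27 = 491.99 MPa
τ_max > 405 MPa → exceeds allowable

(a) 8 coils; (b) NO, τ_max = 492 MPa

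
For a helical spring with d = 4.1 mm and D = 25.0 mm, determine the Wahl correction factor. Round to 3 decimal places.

1.248

C = D/d = 25.0/4.1 = 6.0976
K_W = (4C−1)/(4C−4) + 0.615/C = 23.390/20.390 + 0.1009 = 1.2480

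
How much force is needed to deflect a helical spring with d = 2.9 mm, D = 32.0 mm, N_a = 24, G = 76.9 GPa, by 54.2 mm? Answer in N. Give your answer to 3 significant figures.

k = Gd⁴/(8D³N_a) = (76.9×10³)(2.9⁴)/(8·32.0³·24) = 0.8645 N/mm
F = k·δ = 0.8645 × 54.2 = 46.856 N

46.9 N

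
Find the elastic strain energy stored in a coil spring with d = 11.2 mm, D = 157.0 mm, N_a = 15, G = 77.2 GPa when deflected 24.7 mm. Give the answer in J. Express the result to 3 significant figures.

k = Gd⁴/(8D³N_a) = (77.2×10³)(11.2⁴)/(8·157.0³·15) = 2.6158 N/mm
U = ½kδ² = 0.5 × 2.6158 × 24.7² = 797.95 N·mm = 0.79795 J

0.798 J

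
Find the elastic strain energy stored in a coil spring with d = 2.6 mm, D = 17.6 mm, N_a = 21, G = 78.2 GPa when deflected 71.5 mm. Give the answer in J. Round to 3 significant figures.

k = Gd⁴/(8D³N_a) = (78.2×10³)(2.6⁴)/(8·17.6³·21) = 3.9017 N/mm
U = ½kδ² = 0.5 × 3.9017 × 71.5² = 9973.2 N·mm = 9.9732 J

9.97 J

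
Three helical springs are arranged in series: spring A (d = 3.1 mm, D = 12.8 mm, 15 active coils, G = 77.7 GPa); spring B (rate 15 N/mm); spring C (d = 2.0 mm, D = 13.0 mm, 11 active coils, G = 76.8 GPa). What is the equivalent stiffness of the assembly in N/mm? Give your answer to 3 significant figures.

3.86 N/mm

k_A = Gd⁴/(8D³N_a) = (77.7×10³)(3.1⁴)/(8·12.8³·15) = 28.514 N/mm
k_C = Gd⁴/(8D³N_a) = (76.8×10³)(2.0⁴)/(8·13.0³·11) = 6.3558 N/mm
Series: 1/k_eq = 1/28.514 + 1/15 + 1/6.3558 = 0.25907; k_eq = 3.8599 N/mm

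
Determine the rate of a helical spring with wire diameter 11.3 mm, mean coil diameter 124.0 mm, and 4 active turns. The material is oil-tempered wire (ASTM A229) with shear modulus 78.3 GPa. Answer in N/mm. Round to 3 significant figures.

20.9 N/mm

k = Gd⁴/(8D³N_a) = (78.3×10³ × 11.3⁴) / (8 × 124.0³ × 4)
  = 1.27666e+09 / 6.1012e+07 = 20.925 N/mm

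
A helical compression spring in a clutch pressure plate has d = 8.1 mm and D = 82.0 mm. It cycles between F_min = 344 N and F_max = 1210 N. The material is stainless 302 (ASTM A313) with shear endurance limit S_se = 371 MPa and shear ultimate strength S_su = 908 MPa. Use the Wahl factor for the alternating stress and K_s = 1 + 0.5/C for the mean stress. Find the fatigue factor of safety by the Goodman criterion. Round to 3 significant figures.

1.14

C = D/d = 82.0/8.1 = 10.1235; K_W = (4C−1)/(4C−4)+0.615/C = 1.1430; K_s = 1+0.5/C = 1.0494
F_a = (F_max−F_min)/2 = 433 N; F_m = (F_max+F_min)/2 = 777 N
τ_a = K_W·8F_aD/(πd³) = 1.1430 × 170.13 = 194.45 MPa
τ_m = K_s·8F_mD/(πd³) = 1.0494 × 305.3 = 320.37 MPa
Goodman: 1/n_f = τ_a/S_se + τ_m/S_su = 194.45/371 + 320.37/908 = 0.52413 + 0.35283 = 0.87697
n_f = 1/0.87697 = 1.14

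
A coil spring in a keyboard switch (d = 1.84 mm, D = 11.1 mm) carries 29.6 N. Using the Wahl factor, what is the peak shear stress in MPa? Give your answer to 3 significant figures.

Spring index C = D/d = 11.1/1.84 = 6.0326
K_W = (4C−1)/(4C−4) + 0.615/C = 23.130/20.130 + 0.1019 = 1.2510
τ₀ = 8FD/(πd³) = 8·29.6·11.1/(π·1.84³) = 2628.48/19.571 = 134.31 MPa
τ_max = K·τ₀ = 1.2510 × 134.31 = 168.02 MPa

168 MPa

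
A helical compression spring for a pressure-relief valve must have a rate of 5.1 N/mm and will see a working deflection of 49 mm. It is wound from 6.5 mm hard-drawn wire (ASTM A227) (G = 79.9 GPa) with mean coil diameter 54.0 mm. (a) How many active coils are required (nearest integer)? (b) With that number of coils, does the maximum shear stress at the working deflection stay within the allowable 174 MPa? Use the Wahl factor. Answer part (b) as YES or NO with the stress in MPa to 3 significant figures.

N_a = Gd⁴/(8D³k) = (79.9×10³)(6.5⁴)/(8·54.0³·5.1) = 22.2 → N_a = 22
Actual rate k = Gd⁴/(8D³·22) = 5.1464 N/mm
Working load F = kδ = 5.1464·49 = 252.18 N
C = 54.0/6.5 = 8.3077; K_W = (4C−1)/(4C−4)+0.615/C = 1.1767
τ_max = K_W·8FD/(πd³) = 1.1767·126.27 = 148.58 MPa
τ_max ≤ 174 MPa → acceptable

(a) 22 coils; (b) YES, τ_max = 149 MPa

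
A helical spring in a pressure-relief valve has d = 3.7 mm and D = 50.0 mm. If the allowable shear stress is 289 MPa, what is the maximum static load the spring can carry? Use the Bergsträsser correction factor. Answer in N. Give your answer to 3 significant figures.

C = D/d = 50.0/3.7 = 13.5135
K_B = (4C+2)/(4C−3) = 56.054/51.054 = 1.0979
τ_max = K·8FD/(πd³) → F_max = τ_allow·πd³/(8DK)
F_max = 289·π·3.7³/(8·50.0·1.0979) = 45989/439.17 = 104.72 N

105 N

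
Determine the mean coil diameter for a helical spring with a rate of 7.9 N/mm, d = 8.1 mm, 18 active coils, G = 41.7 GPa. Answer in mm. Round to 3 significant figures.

54.0 mm

D = (Gd⁴/(8N_a·k))^(1/3) = (41.7×10³·8.1⁴/(8·18·7.9))^(1/3)
  = (157793)^(1/3) = 54.0375 mm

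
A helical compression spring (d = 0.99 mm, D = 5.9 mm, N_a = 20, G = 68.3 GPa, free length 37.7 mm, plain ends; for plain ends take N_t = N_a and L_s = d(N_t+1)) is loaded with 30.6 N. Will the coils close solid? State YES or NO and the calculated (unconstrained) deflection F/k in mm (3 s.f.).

NO, δ = 15.3 mm

k = Gd⁴/(8D³N_a) = (68.3×10³)(0.99⁴)/(8·5.9³·20) = 1.9966 N/mm
N_t = 20; L_s = 0.99·21 = 20.79 mm; δ_solid = L₀ − L_s = 37.7 − 20.79 = 16.91 mm
δ = F/k = 30.6/1.9966 = 15.326 mm
δ < δ_solid → spring does not go solid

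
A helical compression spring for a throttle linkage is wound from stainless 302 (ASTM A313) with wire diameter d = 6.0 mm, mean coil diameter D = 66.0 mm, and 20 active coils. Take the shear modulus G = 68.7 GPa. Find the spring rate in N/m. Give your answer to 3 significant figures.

1940 N/m

k = Gd⁴/(8D³N_a) = (68.7×10³ × 6.0⁴) / (8 × 66.0³ × 20)
  = 8.90352e+07 / 4.59994e+07 = 1.9356 N/mm = 1935.6 N/m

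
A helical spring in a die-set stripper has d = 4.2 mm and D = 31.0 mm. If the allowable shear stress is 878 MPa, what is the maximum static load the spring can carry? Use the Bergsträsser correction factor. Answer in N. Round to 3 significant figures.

693 N

C = D/d = 31.0/4.2 = 7.3810
K_B = (4C+2)/(4C−3) = 31.524/26.524 = 1.1885
τ_max = K·8FD/(πd³) → F_max = τ_allow·πd³/(8DK)
F_max = 878·π·4.2³/(8·31.0·1.1885) = 2.0436e+05/294.75 = 693.33 N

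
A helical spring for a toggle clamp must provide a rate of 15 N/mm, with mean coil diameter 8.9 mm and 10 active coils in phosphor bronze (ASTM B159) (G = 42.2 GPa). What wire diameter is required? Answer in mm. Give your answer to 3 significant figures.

2.12 mm

d = (8D³N_a·k / G)^(1/4) = (8·8.9³·10·15 / (42.2×10³))^0.25
  = (20.047)^0.25 = 2.1160 mm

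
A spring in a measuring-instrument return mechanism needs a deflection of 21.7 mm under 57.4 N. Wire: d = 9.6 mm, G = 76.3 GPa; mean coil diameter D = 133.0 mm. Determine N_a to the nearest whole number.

Required rate k = F/δ = 57.4/21.7 = 2.6452 N/mm
N_a = Gd⁴/(8D³k) = (76.3×10³ × 9.6⁴)/(8 × 133.0³ × 2.6452)
    = 6.48051e+08 / 4.97848e+07 = 13.02 → 13 coils

13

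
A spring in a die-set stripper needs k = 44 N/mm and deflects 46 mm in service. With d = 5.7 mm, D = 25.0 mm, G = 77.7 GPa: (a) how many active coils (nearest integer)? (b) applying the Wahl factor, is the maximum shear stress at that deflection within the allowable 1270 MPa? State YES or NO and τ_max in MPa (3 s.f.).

N_a = Gd⁴/(8D³k) = (77.7×10³)(5.7⁴)/(8·25.0³·44) = 14.91 → N_a = 15
Actual rate k = Gd⁴/(8D³·15) = 43.744 N/mm
Working load F = kδ = 43.744·46 = 2012.2 N
C = 25.0/5.7 = 4.3860; K_W = (4C−1)/(4C−4)+0.615/C = 1.3617
τ_max = K_W·8FD/(πd³) = 1.3617·691.72 = 941.94 MPa
τ_max ≤ 1270 MPa → acceptable

(a) 15 coils; (b) YES, τ_max = 942 MPa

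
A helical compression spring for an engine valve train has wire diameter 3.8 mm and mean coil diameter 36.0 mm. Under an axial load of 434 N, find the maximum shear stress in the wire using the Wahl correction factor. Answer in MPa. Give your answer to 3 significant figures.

Spring index C = D/d = 36.0/3.8 = 9.4737
K_W = (4C−1)/(4C−4) + 0.615/C = 36.895/33.895 + 0.0649 = 1.1534
τ₀ = 8FD/(πd³) = 8·434·36.0/(π·3.8³) = 124992/172.39 = 725.07 MPa
τ_max = K·τ₀ = 1.1534 × 725.07 = 836.32 MPa

836 MPa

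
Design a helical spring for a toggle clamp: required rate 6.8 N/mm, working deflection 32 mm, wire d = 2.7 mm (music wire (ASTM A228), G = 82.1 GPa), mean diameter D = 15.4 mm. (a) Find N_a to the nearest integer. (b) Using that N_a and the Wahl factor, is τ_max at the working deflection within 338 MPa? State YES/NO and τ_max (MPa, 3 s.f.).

(a) 22 coils; (b) NO, τ_max = 548 MPa

N_a = Gd⁴/(8D³k) = (82.1×10³)(2.7⁴)/(8·15.4³·6.8) = 21.96 → N_a = 22
Actual rate k = Gd⁴/(8D³·22) = 6.7877 N/mm
Working load F = kδ = 6.7877·32 = 217.21 N
C = 15.4/2.7 = 5.7037; K_W = (4C−1)/(4C−4)+0.615/C = 1.2673
τ_max = K_W·8FD/(πd³) = 1.2673·432.76 = 548.42 MPa
τ_max > 338 MPa → exceeds allowable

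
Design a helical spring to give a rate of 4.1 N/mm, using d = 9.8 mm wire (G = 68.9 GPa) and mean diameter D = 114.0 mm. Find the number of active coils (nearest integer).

13

N_a = Gd⁴/(8D³k) = (68.9×10³ × 9.8⁴)/(8 × 114.0³ × 4.1)
    = 6.35512e+08 / 4.85946e+07 = 13.08 → 13 coils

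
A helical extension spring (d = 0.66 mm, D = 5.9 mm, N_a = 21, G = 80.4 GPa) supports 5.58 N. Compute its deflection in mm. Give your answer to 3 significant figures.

k = Gd⁴/(8D³N_a) = (80.4×10³)(0.66⁴)/(8·5.9³·21) = 0.44215 N/mm
δ = F/k = 5.58 / 0.44215 = 12.62 mm

12.6 mm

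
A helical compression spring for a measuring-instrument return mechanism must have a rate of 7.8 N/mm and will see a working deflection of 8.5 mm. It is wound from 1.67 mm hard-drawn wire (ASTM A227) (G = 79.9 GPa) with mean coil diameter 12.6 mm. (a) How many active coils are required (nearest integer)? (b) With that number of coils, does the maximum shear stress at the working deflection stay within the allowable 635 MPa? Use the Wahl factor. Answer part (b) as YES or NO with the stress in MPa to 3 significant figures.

N_a = Gd⁴/(8D³k) = (79.9×10³)(1.67⁴)/(8·12.6³·7.8) = 4.979 → N_a = 5
Actual rate k = Gd⁴/(8D³·5) = 7.7668 N/mm
Working load F = kδ = 7.7668·8.5 = 66.018 N
C = 12.6/1.67 = 7.5449; K_W = (4C−1)/(4C−4)+0.615/C = 1.1961
τ_max = K_W·8FD/(πd³) = 1.1961·454.8 = 543.99 MPa
τ_max ≤ 635 MPa → acceptable

(a) 5 coils; (b) YES, τ_max = 544 MPa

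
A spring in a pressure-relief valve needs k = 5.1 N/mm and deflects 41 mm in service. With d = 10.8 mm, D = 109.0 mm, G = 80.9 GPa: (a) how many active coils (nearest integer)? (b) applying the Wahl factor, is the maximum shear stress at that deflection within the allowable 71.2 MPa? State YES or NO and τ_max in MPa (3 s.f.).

N_a = Gd⁴/(8D³k) = (80.9×10³)(10.8⁴)/(8·109.0³·5.1) = 20.83 → N_a = 21
Actual rate k = Gd⁴/(8D³·21) = 5.0589 N/mm
Working load F = kδ = 5.0589·41 = 207.41 N
C = 109.0/10.8 = 10.0926; K_W = (4C−1)/(4C−4)+0.615/C = 1.1434
τ_max = K_W·8FD/(πd³) = 1.1434·45.702 = 52.256 MPa
τ_max ≤ 71.2 MPa → acceptable

(a) 21 coils; (b) YES, τ_max = 52.3 MPa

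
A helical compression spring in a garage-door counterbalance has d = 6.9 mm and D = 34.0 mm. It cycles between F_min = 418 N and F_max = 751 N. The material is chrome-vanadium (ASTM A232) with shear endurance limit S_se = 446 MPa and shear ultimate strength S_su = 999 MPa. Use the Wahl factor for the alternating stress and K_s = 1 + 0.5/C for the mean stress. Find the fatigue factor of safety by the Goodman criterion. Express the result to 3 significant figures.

3.34

C = D/d = 34.0/6.9 = 4.9275; K_W = (4C−1)/(4C−4)+0.615/C = 1.3158; K_s = 1+0.5/C = 1.1015
F_a = (F_max−F_min)/2 = 166.5 N; F_m = (F_max+F_min)/2 = 584.5 N
τ_a = K_W·8F_aD/(πd³) = 1.3158 × 43.882 = 57.738 MPa
τ_m = K_s·8F_mD/(πd³) = 1.1015 × 154.05 = 169.68 MPa
Goodman: 1/n_f = τ_a/S_se + τ_m/S_su = 57.738/446 + 169.68/999 = 0.12946 + 0.16985 = 0.29931
n_f = 1/0.29931 = 3.341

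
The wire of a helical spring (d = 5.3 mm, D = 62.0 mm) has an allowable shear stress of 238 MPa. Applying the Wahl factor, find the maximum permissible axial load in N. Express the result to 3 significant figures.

C = D/d = 62.0/5.3 = 11.6981
K_W = (4C−1)/(4C−4) + 0.615/C = 45.792/42.792 + 0.0526 = 1.1227
τ_max = K·8FD/(πd³) → F_max = τ_allow·πd³/(8DK)
F_max = 238·π·5.3³/(8·62.0·1.1227) = 1.1132e+05/556.85 = 199.9 N

200 N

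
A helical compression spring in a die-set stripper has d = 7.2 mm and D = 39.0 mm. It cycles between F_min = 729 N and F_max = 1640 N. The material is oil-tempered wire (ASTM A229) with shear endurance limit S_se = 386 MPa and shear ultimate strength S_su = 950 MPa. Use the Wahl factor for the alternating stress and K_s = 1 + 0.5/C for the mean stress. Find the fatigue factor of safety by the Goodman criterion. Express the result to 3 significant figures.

1.31

C = D/d = 39.0/7.2 = 5.4167; K_W = (4C−1)/(4C−4)+0.615/C = 1.2833; K_s = 1+0.5/C = 1.0923
F_a = (F_max−F_min)/2 = 455.5 N; F_m = (F_max+F_min)/2 = 1184.5 N
τ_a = K_W·8F_aD/(πd³) = 1.2833 × 121.2 = 155.54 MPa
τ_m = K_s·8F_mD/(πd³) = 1.0923 × 315.17 = 344.26 MPa
Goodman: 1/n_f = τ_a/S_se + τ_m/S_su = 155.54/386 + 344.26/950 = 0.40295 + 0.36238 = 0.76533
n_f = 1/0.76533 = 1.307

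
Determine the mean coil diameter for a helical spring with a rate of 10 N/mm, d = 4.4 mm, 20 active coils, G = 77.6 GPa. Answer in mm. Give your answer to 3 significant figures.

D = (Gd⁴/(8N_a·k))^(1/3) = (77.6×10³·4.4⁴/(8·20·10))^(1/3)
  = (18178.3)^(1/3) = 26.2936 mm

26.3 mm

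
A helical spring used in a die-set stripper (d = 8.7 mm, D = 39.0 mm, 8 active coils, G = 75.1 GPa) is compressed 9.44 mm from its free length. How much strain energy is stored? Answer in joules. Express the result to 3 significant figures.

5.05 J

k = Gd⁴/(8D³N_a) = (75.1×10³)(8.7⁴)/(8·39.0³·8) = 113.33 N/mm
U = ½kδ² = 0.5 × 113.33 × 9.44² = 5049.6 N·mm = 5.0496 J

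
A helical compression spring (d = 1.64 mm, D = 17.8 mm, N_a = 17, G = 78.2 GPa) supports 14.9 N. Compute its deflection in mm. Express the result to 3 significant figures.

20.2 mm

k = Gd⁴/(8D³N_a) = (78.2×10³)(1.64⁴)/(8·17.8³·17) = 0.73754 N/mm
δ = F/k = 14.9 / 0.73754 = 20.202 mm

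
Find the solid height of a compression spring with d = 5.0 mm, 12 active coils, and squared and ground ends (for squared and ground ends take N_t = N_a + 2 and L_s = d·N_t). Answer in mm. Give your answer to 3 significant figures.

squared and ground ends: N_t = N_a + 2 = 12 + 2 = 14
L_s = d·N_t = 5.0 × 14 = 70 mm

70.0 mm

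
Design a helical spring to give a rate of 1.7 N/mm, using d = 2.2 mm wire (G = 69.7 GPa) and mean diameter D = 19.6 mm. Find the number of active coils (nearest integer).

N_a = Gd⁴/(8D³k) = (69.7×10³ × 2.2⁴)/(8 × 19.6³ × 1.7)
    = 1.63276e+06 / 102402 = 15.94 → 16 coils

16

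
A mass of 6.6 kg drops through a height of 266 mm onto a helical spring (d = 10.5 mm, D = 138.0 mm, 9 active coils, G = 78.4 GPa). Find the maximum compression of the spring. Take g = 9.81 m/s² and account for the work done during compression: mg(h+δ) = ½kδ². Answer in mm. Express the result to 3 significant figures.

k = Gd⁴/(8D³N_a) = (78.4×10³)(10.5⁴)/(8·138.0³·9) = 5.0362 N/mm
W = mg = 6.6 × 9.81 = 64.746 N
½kδ² − Wδ − Wh = 0 → δ = (W + √(W² + 2kWh))/k
δ = (64.746 + √(4192 + 173471))/5.0362 = (64.746 + 421.5)/5.0362 = 96.55 mm

96.6 mm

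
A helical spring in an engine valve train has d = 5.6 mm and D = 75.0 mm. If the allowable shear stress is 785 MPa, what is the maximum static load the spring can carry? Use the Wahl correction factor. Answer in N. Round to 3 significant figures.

C = D/d = 75.0/5.6 = 13.3929
K_W = (4C−1)/(4C−4) + 0.615/C = 52.571/49.571 + 0.0459 = 1.1064
τ_max = K·8FD/(πd³) → F_max = τ_allow·πd³/(8DK)
F_max = 785·π·5.6³/(8·75.0·1.1064) = 4.331e+05/663.86 = 652.39 N

652 N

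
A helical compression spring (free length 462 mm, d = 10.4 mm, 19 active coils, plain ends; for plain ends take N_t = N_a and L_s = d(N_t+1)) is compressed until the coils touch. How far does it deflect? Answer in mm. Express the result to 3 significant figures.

254 mm

N_t = 19; L_s = 10.4·20 = 208 mm
δ_solid = L₀ − L_s = 462 − 208 = 254 mm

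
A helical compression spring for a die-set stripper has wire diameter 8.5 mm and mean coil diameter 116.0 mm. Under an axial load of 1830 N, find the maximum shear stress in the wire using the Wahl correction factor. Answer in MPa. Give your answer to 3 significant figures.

972 MPa

Spring index C = D/d = 116.0/8.5 = 13.6471
K_W = (4C−1)/(4C−4) + 0.615/C = 53.588/50.588 + 0.0451 = 1.1044
τ₀ = 8FD/(πd³) = 8·1830·116.0/(π·8.5³) = 1.69824e+06/1929.3 = 880.22 MPa
τ_max = K·τ₀ = 1.1044 × 880.22 = 972.09 MPa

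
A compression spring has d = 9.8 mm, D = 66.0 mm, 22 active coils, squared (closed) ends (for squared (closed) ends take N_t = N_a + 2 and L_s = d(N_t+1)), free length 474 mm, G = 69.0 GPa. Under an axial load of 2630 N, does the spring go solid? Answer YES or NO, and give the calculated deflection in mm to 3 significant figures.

k = Gd⁴/(8D³N_a) = (69.0×10³)(9.8⁴)/(8·66.0³·22) = 12.578 N/mm
N_t = 24; L_s = 9.8·25 = 245 mm; δ_solid = L₀ − L_s = 474 − 245 = 229 mm
δ = F/k = 2630/12.578 = 209.1 mm
δ < δ_solid → spring does not go solid

NO, δ = 209 mm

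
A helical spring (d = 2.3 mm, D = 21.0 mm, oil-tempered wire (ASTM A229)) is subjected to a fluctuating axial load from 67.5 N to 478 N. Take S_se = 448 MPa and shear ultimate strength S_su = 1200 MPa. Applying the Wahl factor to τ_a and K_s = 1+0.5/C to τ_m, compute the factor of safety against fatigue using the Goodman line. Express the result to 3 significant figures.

C = D/d = 21.0/2.3 = 9.1304; K_W = (4C−1)/(4C−4)+0.615/C = 1.1596; K_s = 1+0.5/C = 1.0548
F_a = (F_max−F_min)/2 = 205.25 N; F_m = (F_max+F_min)/2 = 272.75 N
τ_a = K_W·8F_aD/(πd³) = 1.1596 × 902.11 = 1046.1 MPa
τ_m = K_s·8F_mD/(πd³) = 1.0548 × 1198.8 = 1264.4 MPa
Goodman: 1/n_f = τ_a/S_se + τ_m/S_su = 1046.1/448 + 1264.4/1200 = 2.33502 + 1.05369 = 3.3887
n_f = 1/3.3887 = 0.2951

0.295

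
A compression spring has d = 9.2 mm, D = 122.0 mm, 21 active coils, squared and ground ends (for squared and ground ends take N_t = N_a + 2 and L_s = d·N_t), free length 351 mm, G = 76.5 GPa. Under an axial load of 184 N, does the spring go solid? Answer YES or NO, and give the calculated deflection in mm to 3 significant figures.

k = Gd⁴/(8D³N_a) = (76.5×10³)(9.2⁴)/(8·122.0³·21) = 1.7965 N/mm
N_t = 23; L_s = 9.2·23 = 211.6 mm; δ_solid = L₀ − L_s = 351 − 211.6 = 139.4 mm
δ = F/k = 184/1.7965 = 102.42 mm
δ < δ_solid → spring does not go solid

NO, δ = 102 mm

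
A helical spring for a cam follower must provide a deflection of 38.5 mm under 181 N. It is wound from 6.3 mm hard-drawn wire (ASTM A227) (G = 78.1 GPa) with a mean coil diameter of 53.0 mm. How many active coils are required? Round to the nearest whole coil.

22

Required rate k = F/δ = 181/38.5 = 4.7013 N/mm
N_a = Gd⁴/(8D³k) = (78.1×10³ × 6.3⁴)/(8 × 53.0³ × 4.7013)
    = 1.23031e+08 / 5.59932e+06 = 21.97 → 22 coils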